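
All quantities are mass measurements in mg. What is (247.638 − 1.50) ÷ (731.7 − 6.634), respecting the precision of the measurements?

0.3395

247.638 − 1.50 = 246.138, limited to 2 d.p. → 5 s.f.; 731.7 − 6.634 = 725.066, limited to 1 d.p. → 4 s.f.
Carrying full precision, 246.138 ÷ 725.066 = 0.339469786199…; keep min(5, 4) = 4 s.f.
Rounded to 4 significant figures: 0.3395.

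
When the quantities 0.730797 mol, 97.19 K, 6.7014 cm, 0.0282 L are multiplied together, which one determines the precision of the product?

0.0282 L

0.730797 mol → 6 s.f.; 97.19 K → 4 s.f.; 6.7014 cm → 5 s.f.; 0.0282 L → 3 s.f.
The fewest is 3 significant figures, from 0.0282 L.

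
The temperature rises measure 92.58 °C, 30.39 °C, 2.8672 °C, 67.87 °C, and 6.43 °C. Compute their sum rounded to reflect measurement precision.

200.14 °C

92.58 °C + 30.39 °C + 2.8672 °C + 67.87 °C + 6.43 °C = 200.1372 °C.
Addition/subtraction keeps the fewest decimal places: 92.58 → 2 decimal places, 30.39 → 2 decimal places, 2.8672 → 4 decimal places, 67.87 → 2 decimal places, 6.43 → 2 decimal places; limit is 2.
Rounded to 2 decimal places: 200.14 °C.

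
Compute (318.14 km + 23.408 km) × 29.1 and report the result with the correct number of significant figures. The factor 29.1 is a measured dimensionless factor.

9.94 × 10³ km

318.14 km + 23.408 km = 341.548 km; the sum is limited to 2 decimal places (5 s.f.).
Carrying full precision, 341.548 × 29.1 = 9939.0468 km; 29.1 has 3 s.f., so the result keeps min(5, 3) = 3 s.f.
Rounded to 3 significant figures: 9.94 × 10³ km.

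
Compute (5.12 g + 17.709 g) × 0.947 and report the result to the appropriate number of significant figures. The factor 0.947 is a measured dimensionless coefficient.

5.12 g + 17.709 g = 22.829 g; the sum is limited to 2 decimal places (4 s.f.).
Carrying full precision, 22.829 × 0.947 = 21.619063 g; 0.947 has 3 s.f., so the result keeps min(4, 3) = 3 s.f.
Rounded to 3 significant figures: 21.6 g.

21.6 g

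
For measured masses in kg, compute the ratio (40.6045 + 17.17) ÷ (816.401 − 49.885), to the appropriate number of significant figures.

40.6045 + 17.17 = 57.7745, limited to 2 d.p. → 4 s.f.; 816.401 − 49.885 = 766.516, limited to 3 d.p. → 6 s.f.
Carrying full precision, 57.7745 ÷ 766.516 = 0.075372855883…; keep min(4, 6) = 4 s.f.
Rounded to 4 significant figures: 0.07537.

0.07537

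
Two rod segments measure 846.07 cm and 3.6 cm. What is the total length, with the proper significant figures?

8.497 × 10^2 cm

846.07 cm + 3.6 cm = 849.67 cm.
Addition/subtraction keeps the fewest decimal places: 846.07 → 2 decimal places, 3.6 → 1 decimal place; limit is 1.
Rounded to 1 decimal place: 8.497 × 10^2 cm.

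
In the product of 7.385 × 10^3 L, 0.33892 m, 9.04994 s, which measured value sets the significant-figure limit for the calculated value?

7.385 × 10^3 L → 4 s.f.; 0.33892 m → 5 s.f.; 9.04994 s → 6 s.f.
The fewest is 4 significant figures, from 7.385 × 10^3 L.

7.385 × 10^3 L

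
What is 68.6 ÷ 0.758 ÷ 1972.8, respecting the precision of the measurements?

0.0459

68.6 ÷ 0.758 ÷ 1972.8 = 0.045874553559…
Multiplication/division keeps the fewest significant figures: 68.6 → 3 s.f., 0.758 → 3 s.f., 1972.8 → 5 s.f.; limit is 3.
Rounded to 3 significant figures: 0.0459.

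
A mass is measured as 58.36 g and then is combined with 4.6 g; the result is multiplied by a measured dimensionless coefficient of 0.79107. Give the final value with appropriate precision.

49.8 g

58.36 g + 4.6 g = 62.96 g; the sum is limited to 1 decimal place (3 s.f.).
Carrying full precision, 62.96 × 0.79107 = 49.8057672 g; 0.79107 has 5 s.f., so the result keeps min(3, 5) = 3 s.f.
Rounded to 3 significant figures: 49.8 g.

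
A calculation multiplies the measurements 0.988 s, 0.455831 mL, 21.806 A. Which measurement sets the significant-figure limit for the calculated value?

0.988 s

0.988 s → 3 s.f.; 0.455831 mL → 6 s.f.; 21.806 A → 5 s.f.
The fewest is 3 significant figures, from 0.988 s.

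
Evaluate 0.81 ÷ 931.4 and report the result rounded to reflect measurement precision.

8.7 × 10⁻⁴

0.81 ÷ 931.4 = 0.000869658578484…
Multiplication/division keeps the fewest significant figures: 0.81 → 2 s.f., 931.4 → 4 s.f.; limit is 2.
Rounded to 2 significant figures: 8.7 × 10⁻⁴.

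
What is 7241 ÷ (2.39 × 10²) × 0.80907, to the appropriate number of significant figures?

7241 ÷ (2.39 × 10²) × 0.80907 = 24.5124513389…
Multiplication/division keeps the fewest significant figures: 7241 → 4 s.f., 2.39 × 10² → 3 s.f., 0.80907 → 5 s.f.; limit is 3.
Rounded to 3 significant figures: 24.5.

24.5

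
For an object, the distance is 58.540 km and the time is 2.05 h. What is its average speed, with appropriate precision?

28.6 km/h

average speed = 58.540 km ÷ 2.05 h = 28.556097561… km/h.
58.540 has 5 significant figures; 2.05 has 3.
Division/multiplication keeps the fewest: 3 significant figures.
Rounded: 28.6 km/h.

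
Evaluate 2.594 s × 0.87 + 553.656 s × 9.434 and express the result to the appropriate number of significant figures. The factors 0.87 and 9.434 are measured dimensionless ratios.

2.594 × 0.87 = 2.25678 → 2.3 s (2 s.f., last digit at the 10^-1 place).
553.656 × 9.434 = 5223.190704 → 5223 s (4 s.f., last digit at the 10^0 place).
Sum: 5225.447484 s; keep the coarser place, 10^0.
Result: 5225 s.

5225 s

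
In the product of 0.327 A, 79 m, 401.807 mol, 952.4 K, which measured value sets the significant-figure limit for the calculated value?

79 m

0.327 A → 3 s.f.; 79 m → 2 s.f.; 401.807 mol → 6 s.f.; 952.4 K → 4 s.f.
The fewest is 2 significant figures, from 79 m.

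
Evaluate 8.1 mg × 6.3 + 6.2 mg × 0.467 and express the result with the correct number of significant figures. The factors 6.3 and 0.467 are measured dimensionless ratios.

8.1 × 6.3 = 51.03 → 51 mg (2 s.f., last digit at the 10^0 place).
6.2 × 0.467 = 2.8954 → 2.9 mg (2 s.f., last digit at the 10^-1 place).
Sum: 53.9254 mg; keep the coarser place, 10^0.
Result: 54 mg.

54 mg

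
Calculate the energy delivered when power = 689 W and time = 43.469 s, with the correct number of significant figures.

energy delivered = 689 W × 43.469 s = 29950.141 J.
689 has 3 significant figures; 43.469 has 5.
Division/multiplication keeps the fewest: 3 significant figures.
Rounded: 3.00 × 10⁴ J.

3.00 × 10⁴ J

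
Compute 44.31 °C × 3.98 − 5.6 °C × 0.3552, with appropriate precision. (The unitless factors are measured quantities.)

174 °C

44.31 × 3.98 = 176.3538 → 176 °C (3 s.f., last digit at the 10^0 place).
5.6 × 0.3552 = 1.98912 → 2.0 °C (2 s.f., last digit at the 10^-1 place).
Difference: 174.36468 °C; keep the coarser place, 10^0.
Result: 174 °C.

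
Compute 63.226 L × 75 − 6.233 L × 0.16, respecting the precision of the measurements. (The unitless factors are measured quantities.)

4.7 × 10³ L

63.226 × 75 = 4741.95 → 4.7 × 10³ L (2 s.f., last digit at the 10^2 place).
6.233 × 0.16 = 0.99728 → 1.0 L (2 s.f., last digit at the 10^-1 place).
Difference: 4740.95272 L; keep the coarser place, 10^2.
Result: 4.7 × 10³ L.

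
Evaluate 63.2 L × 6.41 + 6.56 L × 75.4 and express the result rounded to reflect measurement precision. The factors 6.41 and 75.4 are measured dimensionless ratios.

63.2 × 6.41 = 405.112 → 405 L (3 s.f., last digit at the 10^0 place).
6.56 × 75.4 = 494.624 → 495 L (3 s.f., last digit at the 10^0 place).
Sum: 899.736 L; keep the coarser place, 10^0.
Result: 9.00 × 10² L.

9.00 × 10² L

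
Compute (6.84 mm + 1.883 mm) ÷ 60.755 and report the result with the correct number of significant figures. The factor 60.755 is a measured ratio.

0.144 mm

6.84 mm + 1.883 mm = 8.723 mm; the sum is limited to 2 decimal places (3 s.f.).
Carrying full precision, 8.723 ÷ 60.755 = 0.143576660357… mm; 60.755 has 5 s.f., so the result keeps min(3, 5) = 3 s.f.
Rounded to 3 significant figures: 0.144 mm.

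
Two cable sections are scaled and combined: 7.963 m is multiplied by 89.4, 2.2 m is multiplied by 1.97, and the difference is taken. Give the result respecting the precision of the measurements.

708 m

7.963 × 89.4 = 711.8922 → 712 m (3 s.f., last digit at the 10^0 place).
2.2 × 1.97 = 4.334 → 4.3 m (2 s.f., last digit at the 10^-1 place).
Difference: 707.5582 m; keep the coarser place, 10^0.
Result: 708 m.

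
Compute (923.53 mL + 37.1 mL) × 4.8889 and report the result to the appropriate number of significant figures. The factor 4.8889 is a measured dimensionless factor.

923.53 mL + 37.1 mL = 960.63 mL; the sum is limited to 1 decimal place (4 s.f.).
Carrying full precision, 960.63 × 4.8889 = 4696.424007 mL; 4.8889 has 5 s.f., so the result keeps min(4, 5) = 4 s.f.
Rounded to 4 significant figures: 4.696 × 10³ mL.

4.696 × 10³ mL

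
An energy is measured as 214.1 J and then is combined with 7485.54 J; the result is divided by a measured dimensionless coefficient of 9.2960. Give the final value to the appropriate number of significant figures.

214.1 J + 7485.54 J = 7699.64 J; the sum is limited to 1 decimal place (5 s.f.).
Carrying full precision, 7699.64 ÷ 9.2960 = 828.274526678… J; 9.2960 has 5 s.f., so the result keeps min(5, 5) = 5 s.f.
Rounded to 5 significant figures: 828.27 J.

828.27 J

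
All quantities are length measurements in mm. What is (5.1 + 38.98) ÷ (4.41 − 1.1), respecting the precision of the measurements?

13

5.1 + 38.98 = 44.08, limited to 1 d.p. → 3 s.f.; 4.41 − 1.1 = 3.31, limited to 1 d.p. → 2 s.f.
Carrying full precision, 44.08 ÷ 3.31 = 13.3172205438…; keep min(3, 2) = 2 s.f.
Rounded to 2 significant figures: 13.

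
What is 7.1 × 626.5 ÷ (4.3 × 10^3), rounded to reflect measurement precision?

7.1 × 626.5 ÷ (4.3 × 10^3) = 1.03445348837…
Multiplication/division keeps the fewest significant figures: 7.1 → 2 s.f., 626.5 → 4 s.f., 4.3 × 10^3 → 2 s.f.; limit is 2.
Rounded to 2 significant figures: 1.0.

1.0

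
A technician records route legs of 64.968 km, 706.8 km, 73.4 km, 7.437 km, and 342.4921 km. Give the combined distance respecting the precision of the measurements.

1195.1 km

64.968 km + 706.8 km + 73.4 km + 7.437 km + 342.4921 km = 1195.0971 km.
Addition/subtraction keeps the fewest decimal places: 64.968 → 3 decimal places, 706.8 → 1 decimal place, 73.4 → 1 decimal place, 7.437 → 3 decimal places, 342.4921 → 4 decimal places; limit is 1.
Rounded to 1 decimal place: 1195.1 km.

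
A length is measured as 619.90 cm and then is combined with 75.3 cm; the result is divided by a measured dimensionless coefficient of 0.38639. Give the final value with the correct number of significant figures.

619.90 cm + 75.3 cm = 695.20 cm; the sum is limited to 1 decimal place (4 s.f.).
Carrying full precision, 695.20 ÷ 0.38639 = 1799.21840627… cm; 0.38639 has 5 s.f., so the result keeps min(4, 5) = 4 s.f.
Rounded to 4 significant figures: 1799 cm.

1799 cm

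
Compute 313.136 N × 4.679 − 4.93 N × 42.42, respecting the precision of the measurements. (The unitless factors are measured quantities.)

313.136 × 4.679 = 1465.163344 → 1465 N (4 s.f., last digit at the 10^0 place).
4.93 × 42.42 = 209.1306 → 209 N (3 s.f., last digit at the 10^0 place).
Difference: 1256.032744 N; keep the coarser place, 10^0.
Result: 1256 N.

1256 N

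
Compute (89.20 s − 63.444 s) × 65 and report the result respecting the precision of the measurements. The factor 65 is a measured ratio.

1.7 × 10³ s

89.20 s − 63.444 s = 25.756 s; the difference is limited to 2 decimal places (4 s.f.).
Carrying full precision, 25.756 × 65 = 1674.14 s; 65 has 2 s.f., so the result keeps min(4, 2) = 2 s.f.
Rounded to 2 significant figures: 1.7 × 10³ s.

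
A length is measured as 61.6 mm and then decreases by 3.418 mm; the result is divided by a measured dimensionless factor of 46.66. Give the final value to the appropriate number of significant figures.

61.6 mm − 3.418 mm = 58.182 mm; the difference is limited to 1 decimal place (3 s.f.).
Carrying full precision, 58.182 ÷ 46.66 = 1.24693527647… mm; 46.66 has 4 s.f., so the result keeps min(3, 4) = 3 s.f.
Rounded to 3 significant figures: 1.25 mm.

1.25 mm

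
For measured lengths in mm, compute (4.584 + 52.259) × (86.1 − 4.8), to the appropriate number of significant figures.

4.62 × 10³ mm²

4.584 + 52.259 = 56.843, limited to 3 d.p. → 5 s.f.; 86.1 − 4.8 = 81.3, limited to 1 d.p. → 3 s.f.
Carrying full precision, 56.843 × 81.3 = 4621.3359; keep min(5, 3) = 3 s.f.
Rounded to 3 significant figures: 4.62 × 10³ mm².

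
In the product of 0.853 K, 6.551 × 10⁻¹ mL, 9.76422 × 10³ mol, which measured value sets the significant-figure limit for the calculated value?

0.853 K → 3 s.f.; 6.551 × 10⁻¹ mL → 4 s.f.; 9.76422 × 10³ mol → 6 s.f.
The fewest is 3 significant figures, from 0.853 K.

0.853 K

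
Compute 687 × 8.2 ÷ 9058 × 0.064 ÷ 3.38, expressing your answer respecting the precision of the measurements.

687 × 8.2 ÷ 9058 × 0.064 ÷ 3.38 = 0.0117761016774…
Multiplication/division keeps the fewest significant figures: 687 → 3 s.f., 8.2 → 2 s.f., 9058 → 4 s.f., 0.064 → 2 s.f., 3.38 → 3 s.f.; limit is 2.
Rounded to 2 significant figures: 0.012.

0.012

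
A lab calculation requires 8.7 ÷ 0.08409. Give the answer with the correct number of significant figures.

8.7 ÷ 0.08409 = 103.460577952…
Multiplication/division keeps the fewest significant figures: 8.7 → 2 s.f., 0.08409 → 4 s.f.; limit is 2.
Rounded to 2 significant figures: 1.0 × 10².

1.0 × 10²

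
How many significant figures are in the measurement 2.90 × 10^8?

3

2.90 × 10^8: in scientific notation every digit of the coefficient is significant.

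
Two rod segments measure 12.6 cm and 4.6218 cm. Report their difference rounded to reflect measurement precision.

8.0 cm

12.6 cm − 4.6218 cm = 7.9782 cm.
Addition/subtraction keeps the fewest decimal places: 12.6 → 1 decimal place, 4.6218 → 4 decimal places; limit is 1.
Rounded to 1 decimal place: 8.0 cm.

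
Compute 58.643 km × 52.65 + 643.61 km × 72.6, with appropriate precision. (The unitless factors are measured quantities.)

4.98 × 10⁴ km

58.643 × 52.65 = 3087.55395 → 3088 km (4 s.f., last digit at the 10^0 place).
643.61 × 72.6 = 46726.086 → 4.67 × 10⁴ km (3 s.f., last digit at the 10^2 place).
Sum: 49813.63995 km; keep the coarser place, 10^2.
Result: 4.98 × 10⁴ km.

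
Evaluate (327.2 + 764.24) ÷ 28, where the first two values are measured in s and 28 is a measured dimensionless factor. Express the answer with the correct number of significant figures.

39 s

327.2 s + 764.24 s = 1091.44 s; the sum is limited to 1 decimal place (5 s.f.).
Carrying full precision, 1091.44 ÷ 28 = 38.98 s; 28 has 2 s.f., so the result keeps min(5, 2) = 2 s.f.
Rounded to 2 significant figures: 39 s.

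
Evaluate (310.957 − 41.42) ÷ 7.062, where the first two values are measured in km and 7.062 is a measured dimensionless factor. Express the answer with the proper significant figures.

38.17 km

310.957 km − 41.42 km = 269.537 km; the difference is limited to 2 decimal places (5 s.f.).
Carrying full precision, 269.537 ÷ 7.062 = 38.1672330784… km; 7.062 has 4 s.f., so the result keeps min(5, 4) = 4 s.f.
Rounded to 4 significant figures: 38.17 km.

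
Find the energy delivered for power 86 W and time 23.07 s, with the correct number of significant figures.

energy delivered = 86 W × 23.07 s = 1984.02 J.
86 has 2 significant figures; 23.07 has 4.
Division/multiplication keeps the fewest: 2 significant figures.
Rounded: 2.0 × 10³ J.

2.0 × 10³ J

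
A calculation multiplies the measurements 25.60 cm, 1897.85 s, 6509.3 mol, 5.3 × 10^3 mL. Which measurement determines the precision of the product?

5.3 × 10^3 mL

25.60 cm → 4 s.f.; 1897.85 s → 6 s.f.; 6509.3 mol → 5 s.f.; 5.3 × 10^3 mL → 2 s.f.
The fewest is 2 significant figures, from 5.3 × 10^3 mL.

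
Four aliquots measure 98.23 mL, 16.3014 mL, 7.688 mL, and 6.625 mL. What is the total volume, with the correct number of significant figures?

128.84 mL

98.23 mL + 16.3014 mL + 7.688 mL + 6.625 mL = 128.8444 mL.
Addition/subtraction keeps the fewest decimal places: 98.23 → 2 decimal places, 16.3014 → 4 decimal places, 7.688 → 3 decimal places, 6.625 → 3 decimal places; limit is 2.
Rounded to 2 decimal places: 128.84 mL.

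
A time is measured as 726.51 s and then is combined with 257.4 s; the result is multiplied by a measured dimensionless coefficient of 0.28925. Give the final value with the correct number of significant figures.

726.51 s + 257.4 s = 983.91 s; the sum is limited to 1 decimal place (4 s.f.).
Carrying full precision, 983.91 × 0.28925 = 284.5959675 s; 0.28925 has 5 s.f., so the result keeps min(4, 5) = 4 s.f.
Rounded to 4 significant figures: 284.6 s.

284.6 s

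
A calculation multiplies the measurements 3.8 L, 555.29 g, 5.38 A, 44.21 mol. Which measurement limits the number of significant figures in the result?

3.8 L → 2 s.f.; 555.29 g → 5 s.f.; 5.38 A → 3 s.f.; 44.21 mol → 4 s.f.
The fewest is 2 significant figures, from 3.8 L.

3.8 L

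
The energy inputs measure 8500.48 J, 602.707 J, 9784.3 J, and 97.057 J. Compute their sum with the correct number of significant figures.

8500.48 J + 602.707 J + 9784.3 J + 97.057 J = 18984.544 J.
Addition/subtraction keeps the fewest decimal places: 8500.48 → 2 decimal places, 602.707 → 3 decimal places, 9784.3 → 1 decimal place, 97.057 → 3 decimal places; limit is 1.
Rounded to 1 decimal place: 18984.5 J.

18984.5 J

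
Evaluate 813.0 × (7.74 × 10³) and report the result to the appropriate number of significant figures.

6.29 × 10⁶

813.0 × (7.74 × 10³) = 6292620
Multiplication/division keeps the fewest significant figures: 813.0 → 4 s.f., 7.74 × 10³ → 3 s.f.; limit is 3.
Rounded to 3 significant figures: 6.29 × 10⁶.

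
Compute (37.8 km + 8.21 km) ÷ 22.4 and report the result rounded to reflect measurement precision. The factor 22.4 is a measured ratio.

37.8 km + 8.21 km = 46.01 km; the sum is limited to 1 decimal place (3 s.f.).
Carrying full precision, 46.01 ÷ 22.4 = 2.05401785714… km; 22.4 has 3 s.f., so the result keeps min(3, 3) = 3 s.f.
Rounded to 3 significant figures: 2.05 km.

2.05 km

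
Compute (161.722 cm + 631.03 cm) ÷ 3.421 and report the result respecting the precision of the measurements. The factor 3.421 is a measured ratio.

161.722 cm + 631.03 cm = 792.752 cm; the sum is limited to 2 decimal places (5 s.f.).
Carrying full precision, 792.752 ÷ 3.421 = 231.731072786… cm; 3.421 has 4 s.f., so the result keeps min(5, 4) = 4 s.f.
Rounded to 4 significant figures: 2.317 × 10² cm.

2.317 × 10² cm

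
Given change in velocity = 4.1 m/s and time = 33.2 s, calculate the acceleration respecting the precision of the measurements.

0.12 m/s²

acceleration = 4.1 m/s ÷ 33.2 s = 0.123493975904… m/s².
4.1 has 2 significant figures; 33.2 has 3.
Division/multiplication keeps the fewest: 2 significant figures.
Rounded: 0.12 m/s².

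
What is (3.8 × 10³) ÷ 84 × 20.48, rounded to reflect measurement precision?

(3.8 × 10³) ÷ 84 × 20.48 = 926.476190476…
Multiplication/division keeps the fewest significant figures: 3.8 × 10³ → 2 s.f., 84 → 2 s.f., 20.48 → 4 s.f.; limit is 2.
Rounded to 2 significant figures: 9.3 × 10².

9.3 × 10²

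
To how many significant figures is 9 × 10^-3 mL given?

9 × 10^-3: in scientific notation every digit of the coefficient is significant.

1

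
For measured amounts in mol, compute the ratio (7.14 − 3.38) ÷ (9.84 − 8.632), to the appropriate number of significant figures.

3.11

7.14 − 3.38 = 3.76, limited to 2 d.p. → 3 s.f.; 9.84 − 8.632 = 1.208, limited to 2 d.p. → 3 s.f.
Carrying full precision, 3.76 ÷ 1.208 = 3.11258278146…; keep min(3, 3) = 3 s.f.
Rounded to 3 significant figures: 3.11.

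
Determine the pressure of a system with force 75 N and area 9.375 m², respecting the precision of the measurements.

pressure = 75 N ÷ 9.375 m² = 8 Pa.
75 has 2 significant figures; 9.375 has 4.
Division/multiplication keeps the fewest: 2 significant figures.
Rounded: 8.0 Pa.

8.0 Pa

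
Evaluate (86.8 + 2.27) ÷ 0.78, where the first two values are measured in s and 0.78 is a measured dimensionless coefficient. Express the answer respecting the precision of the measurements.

1.1 × 10^2 s

86.8 s + 2.27 s = 89.07 s; the sum is limited to 1 decimal place (3 s.f.).
Carrying full precision, 89.07 ÷ 0.78 = 114.192307692… s; 0.78 has 2 s.f., so the result keeps min(3, 2) = 2 s.f.
Rounded to 2 significant figures: 1.1 × 10^2 s.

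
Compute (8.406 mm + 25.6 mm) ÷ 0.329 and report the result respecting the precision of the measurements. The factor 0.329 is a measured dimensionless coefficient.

8.406 mm + 25.6 mm = 34.006 mm; the sum is limited to 1 decimal place (3 s.f.).
Carrying full precision, 34.006 ÷ 0.329 = 103.361702128… mm; 0.329 has 3 s.f., so the result keeps min(3, 3) = 3 s.f.
Rounded to 3 significant figures: 103 mm.

103 mm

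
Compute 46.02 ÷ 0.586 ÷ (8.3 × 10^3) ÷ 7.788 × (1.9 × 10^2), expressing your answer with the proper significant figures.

46.02 ÷ 0.586 ÷ (8.3 × 10^3) ÷ 7.788 × (1.9 × 10^2) = 0.230833355139…
Multiplication/division keeps the fewest significant figures: 46.02 → 4 s.f., 0.586 → 3 s.f., 8.3 × 10^3 → 2 s.f., 7.788 → 4 s.f., 1.9 × 10^2 → 2 s.f.; limit is 2.
Rounded to 2 significant figures: 2.3 × 10^-1.

2.3 × 10^-1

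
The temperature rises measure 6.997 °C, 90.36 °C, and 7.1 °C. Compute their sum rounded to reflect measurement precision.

6.997 °C + 90.36 °C + 7.1 °C = 104.457 °C.
Addition/subtraction keeps the fewest decimal places: 6.997 → 3 decimal places, 90.36 → 2 decimal places, 7.1 → 1 decimal place; limit is 1.
Rounded to 1 decimal place: 104.5 °C.

104.5 °C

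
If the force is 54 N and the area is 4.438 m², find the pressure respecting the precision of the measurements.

12 Pa

pressure = 54 N ÷ 4.438 m² = 12.1676430825… Pa.
54 has 2 significant figures; 4.438 has 4.
Division/multiplication keeps the fewest: 2 significant figures.
Rounded: 12 Pa.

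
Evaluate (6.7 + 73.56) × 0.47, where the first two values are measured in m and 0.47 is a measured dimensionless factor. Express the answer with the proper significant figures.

38 m

6.7 m + 73.56 m = 80.26 m; the sum is limited to 1 decimal place (3 s.f.).
Carrying full precision, 80.26 × 0.47 = 37.7222 m; 0.47 has 2 s.f., so the result keeps min(3, 2) = 2 s.f.
Rounded to 2 significant figures: 38 m.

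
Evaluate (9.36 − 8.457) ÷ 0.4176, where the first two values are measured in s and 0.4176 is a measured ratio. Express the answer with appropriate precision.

9.36 s − 8.457 s = 0.903 s; the difference is limited to 2 decimal places (2 s.f.).
Carrying full precision, 0.903 ÷ 0.4176 = 2.16235632184… s; 0.4176 has 4 s.f., so the result keeps min(2, 4) = 2 s.f.
Rounded to 2 significant figures: 2.2 s.

2.2 s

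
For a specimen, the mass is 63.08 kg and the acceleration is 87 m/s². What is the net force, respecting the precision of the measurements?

net force = 63.08 kg × 87 m/s² = 5487.96 N.
63.08 has 4 significant figures; 87 has 2.
Division/multiplication keeps the fewest: 2 significant figures.
Rounded: 5.5 × 10^3 N.

5.5 × 10^3 N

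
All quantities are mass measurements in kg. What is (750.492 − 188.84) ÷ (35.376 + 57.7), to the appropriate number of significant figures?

6.03

750.492 − 188.84 = 561.652, limited to 2 d.p. → 5 s.f.; 35.376 + 57.7 = 93.076, limited to 1 d.p. → 3 s.f.
Carrying full precision, 561.652 ÷ 93.076 = 6.03433753062…; keep min(5, 3) = 3 s.f.
Rounded to 3 significant figures: 6.03.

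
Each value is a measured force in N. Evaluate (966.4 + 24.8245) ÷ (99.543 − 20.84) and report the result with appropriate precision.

966.4 + 24.8245 = 991.2245, limited to 1 d.p. → 4 s.f.; 99.543 − 20.84 = 78.703, limited to 2 d.p. → 4 s.f.
Carrying full precision, 991.2245 ÷ 78.703 = 12.594494492…; keep min(4, 4) = 4 s.f.
Rounded to 4 significant figures: 12.59.

12.59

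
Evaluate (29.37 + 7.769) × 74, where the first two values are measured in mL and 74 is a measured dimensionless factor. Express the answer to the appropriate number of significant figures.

2.7 × 10^3 mL

29.37 mL + 7.769 mL = 37.139 mL; the sum is limited to 2 decimal places (4 s.f.).
Carrying full precision, 37.139 × 74 = 2748.286 mL; 74 has 2 s.f., so the result keeps min(4, 2) = 2 s.f.
Rounded to 2 significant figures: 2.7 × 10^3 mL.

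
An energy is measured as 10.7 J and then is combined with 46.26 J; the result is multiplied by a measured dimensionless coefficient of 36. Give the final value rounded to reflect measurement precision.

10.7 J + 46.26 J = 56.96 J; the sum is limited to 1 decimal place (3 s.f.).
Carrying full precision, 56.96 × 36 = 2050.56 J; 36 has 2 s.f., so the result keeps min(3, 2) = 2 s.f.
Rounded to 2 significant figures: 2.1 × 10^3 J.

2.1 × 10^3 J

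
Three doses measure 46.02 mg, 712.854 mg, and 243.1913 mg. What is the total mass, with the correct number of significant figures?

1002.07 mg

46.02 mg + 712.854 mg + 243.1913 mg = 1002.0653 mg.
Addition/subtraction keeps the fewest decimal places: 46.02 → 2 decimal places, 712.854 → 3 decimal places, 243.1913 → 4 decimal places; limit is 2.
Rounded to 2 decimal places: 1002.07 mg.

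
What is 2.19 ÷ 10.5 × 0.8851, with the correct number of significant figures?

0.185

2.19 ÷ 10.5 × 0.8851 = 0.184606571429…
Multiplication/division keeps the fewest significant figures: 2.19 → 3 s.f., 10.5 → 3 s.f., 0.8851 → 4 s.f.; limit is 3.
Rounded to 3 significant figures: 0.185.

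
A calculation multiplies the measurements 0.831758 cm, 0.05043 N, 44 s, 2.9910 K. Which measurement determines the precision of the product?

44 s

0.831758 cm → 6 s.f.; 0.05043 N → 4 s.f.; 44 s → 2 s.f.; 2.9910 K → 5 s.f.
The fewest is 2 significant figures, from 44 s.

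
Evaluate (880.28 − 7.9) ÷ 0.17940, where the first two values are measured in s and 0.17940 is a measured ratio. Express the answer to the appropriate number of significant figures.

4863 s

880.28 s − 7.9 s = 872.38 s; the difference is limited to 1 decimal place (4 s.f.).
Carrying full precision, 872.38 ÷ 0.17940 = 4862.76477146… s; 0.17940 has 5 s.f., so the result keeps min(4, 5) = 4 s.f.
Rounded to 4 significant figures: 4863 s.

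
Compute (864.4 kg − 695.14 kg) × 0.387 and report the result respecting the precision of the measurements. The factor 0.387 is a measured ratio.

65.5 kg

864.4 kg − 695.14 kg = 169.26 kg; the difference is limited to 1 decimal place (4 s.f.).
Carrying full precision, 169.26 × 0.387 = 65.50362 kg; 0.387 has 3 s.f., so the result keeps min(4, 3) = 3 s.f.
Rounded to 3 significant figures: 65.5 kg.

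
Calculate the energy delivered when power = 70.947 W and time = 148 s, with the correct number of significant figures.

1.05 × 10⁴ J

energy delivered = 70.947 W × 148 s = 10500.156 J.
70.947 has 5 significant figures; 148 has 3.
Division/multiplication keeps the fewest: 3 significant figures.
Rounded: 1.05 × 10⁴ J.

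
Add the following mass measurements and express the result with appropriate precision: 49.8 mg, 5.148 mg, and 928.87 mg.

983.8 mg

49.8 mg + 5.148 mg + 928.87 mg = 983.818 mg.
Addition/subtraction keeps the fewest decimal places: 49.8 → 1 decimal place, 5.148 → 3 decimal places, 928.87 → 2 decimal places; limit is 1.
Rounded to 1 decimal place: 983.8 mg.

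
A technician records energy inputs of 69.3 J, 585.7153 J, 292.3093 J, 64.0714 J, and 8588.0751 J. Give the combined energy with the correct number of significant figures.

9599.5 J

69.3 J + 585.7153 J + 292.3093 J + 64.0714 J + 8588.0751 J = 9599.4711 J.
Addition/subtraction keeps the fewest decimal places: 69.3 → 1 decimal place, 585.7153 → 4 decimal places, 292.3093 → 4 decimal places, 64.0714 → 4 decimal places, 8588.0751 → 4 decimal places; limit is 1.
Rounded to 1 decimal place: 9599.5 J.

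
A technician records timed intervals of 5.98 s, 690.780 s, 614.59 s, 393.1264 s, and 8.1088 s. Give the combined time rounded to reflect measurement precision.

5.98 s + 690.780 s + 614.59 s + 393.1264 s + 8.1088 s = 1712.5852 s.
Addition/subtraction keeps the fewest decimal places: 5.98 → 2 decimal places, 690.780 → 3 decimal places, 614.59 → 2 decimal places, 393.1264 → 4 decimal places, 8.1088 → 4 decimal places; limit is 2.
Rounded to 2 decimal places: 1712.59 s.

1712.59 s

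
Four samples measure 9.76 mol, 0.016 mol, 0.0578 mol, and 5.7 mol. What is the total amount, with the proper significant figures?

15.5 mol

9.76 mol + 0.016 mol + 0.0578 mol + 5.7 mol = 15.5338 mol.
Addition/subtraction keeps the fewest decimal places: 9.76 → 2 decimal places, 0.016 → 3 decimal places, 0.0578 → 4 decimal places, 5.7 → 1 decimal place; limit is 1.
Rounded to 1 decimal place: 15.5 mol.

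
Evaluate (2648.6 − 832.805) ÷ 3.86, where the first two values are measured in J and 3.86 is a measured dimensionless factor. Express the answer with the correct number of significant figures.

470. J

2648.6 J − 832.805 J = 1815.795 J; the difference is limited to 1 decimal place (5 s.f.).
Carrying full precision, 1815.795 ÷ 3.86 = 470.413212435… J; 3.86 has 3 s.f., so the result keeps min(5, 3) = 3 s.f.
Rounded to 3 significant figures: 470. J.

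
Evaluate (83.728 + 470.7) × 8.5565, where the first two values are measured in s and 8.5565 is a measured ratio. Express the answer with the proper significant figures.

4744 s

83.728 s + 470.7 s = 554.428 s; the sum is limited to 1 decimal place (4 s.f.).
Carrying full precision, 554.428 × 8.5565 = 4743.963182 s; 8.5565 has 5 s.f., so the result keeps min(4, 5) = 4 s.f.
Rounded to 4 significant figures: 4744 s.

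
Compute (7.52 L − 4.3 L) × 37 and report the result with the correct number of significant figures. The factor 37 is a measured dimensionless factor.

7.52 L − 4.3 L = 3.22 L; the difference is limited to 1 decimal place (2 s.f.).
Carrying full precision, 3.22 × 37 = 119.14 L; 37 has 2 s.f., so the result keeps min(2, 2) = 2 s.f.
Rounded to 2 significant figures: 1.2 × 10² L.

1.2 × 10² L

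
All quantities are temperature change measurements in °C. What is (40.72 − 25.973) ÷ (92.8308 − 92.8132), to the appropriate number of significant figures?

838

40.72 − 25.973 = 14.747, limited to 2 d.p. → 4 s.f.; 92.8308 − 92.8132 = 0.0176, limited to 4 d.p. → 3 s.f.
Carrying full precision, 14.747 ÷ 0.0176 = 837.897727273…; keep min(4, 3) = 3 s.f.
Rounded to 3 significant figures: 838.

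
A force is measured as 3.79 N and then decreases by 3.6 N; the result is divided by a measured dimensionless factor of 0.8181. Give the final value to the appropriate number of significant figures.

3.79 N − 3.6 N = 0.19 N; the difference is limited to 1 decimal place (1 s.f.).
Carrying full precision, 0.19 ÷ 0.8181 = 0.232245446767… N; 0.8181 has 4 s.f., so the result keeps min(1, 4) = 1 s.f.
Rounded to 1 significant figure: 0.2 N.

0.2 N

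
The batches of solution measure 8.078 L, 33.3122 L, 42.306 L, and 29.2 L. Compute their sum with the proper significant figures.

8.078 L + 33.3122 L + 42.306 L + 29.2 L = 112.8962 L.
Addition/subtraction keeps the fewest decimal places: 8.078 → 3 decimal places, 33.3122 → 4 decimal places, 42.306 → 3 decimal places, 29.2 → 1 decimal place; limit is 1.
Rounded to 1 decimal place: 112.9 L.

112.9 L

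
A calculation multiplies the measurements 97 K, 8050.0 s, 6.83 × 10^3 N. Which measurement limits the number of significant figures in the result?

97 K

97 K → 2 s.f.; 8050.0 s → 5 s.f.; 6.83 × 10^3 N → 3 s.f.
The fewest is 2 significant figures, from 97 K.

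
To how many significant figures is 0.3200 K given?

4

0.3200: leading zeros are not significant; trailing zeros after a decimal point are significant.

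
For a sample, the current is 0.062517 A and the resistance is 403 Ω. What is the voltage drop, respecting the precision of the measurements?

25.2 V

voltage drop = 0.062517 A × 403 Ω = 25.194351 V.
0.062517 has 5 significant figures; 403 has 3.
Division/multiplication keeps the fewest: 3 significant figures.
Rounded: 25.2 V.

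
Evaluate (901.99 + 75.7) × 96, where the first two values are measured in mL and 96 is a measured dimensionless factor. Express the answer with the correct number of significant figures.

9.4 × 10⁴ mL

901.99 mL + 75.7 mL = 977.69 mL; the sum is limited to 1 decimal place (4 s.f.).
Carrying full precision, 977.69 × 96 = 93858.24 mL; 96 has 2 s.f., so the result keeps min(4, 2) = 2 s.f.
Rounded to 2 significant figures: 9.4 × 10⁴ mL.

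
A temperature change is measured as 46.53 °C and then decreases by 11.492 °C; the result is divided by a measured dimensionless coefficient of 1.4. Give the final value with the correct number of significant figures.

46.53 °C − 11.492 °C = 35.038 °C; the difference is limited to 2 decimal places (4 s.f.).
Carrying full precision, 35.038 ÷ 1.4 = 25.0271428571… °C; 1.4 has 2 s.f., so the result keeps min(4, 2) = 2 s.f.
Rounded to 2 significant figures: 25 °C.

25 °C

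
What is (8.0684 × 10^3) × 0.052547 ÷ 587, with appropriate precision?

(8.0684 × 10^3) × 0.052547 ÷ 587 = 0.72226612402…
Multiplication/division keeps the fewest significant figures: 8.0684 × 10^3 → 5 s.f., 0.052547 → 5 s.f., 587 → 3 s.f.; limit is 3.
Rounded to 3 significant figures: 0.722.

0.722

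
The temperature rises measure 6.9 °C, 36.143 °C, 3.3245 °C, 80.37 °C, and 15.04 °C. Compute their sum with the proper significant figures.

141.8 °C

6.9 °C + 36.143 °C + 3.3245 °C + 80.37 °C + 15.04 °C = 141.7775 °C.
Addition/subtraction keeps the fewest decimal places: 6.9 → 1 decimal place, 36.143 → 3 decimal places, 3.3245 → 4 decimal places, 80.37 → 2 decimal places, 15.04 → 2 decimal places; limit is 1.
Rounded to 1 decimal place: 141.8 °C.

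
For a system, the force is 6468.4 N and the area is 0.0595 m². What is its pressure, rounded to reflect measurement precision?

1.09 × 10⁵ Pa

pressure = 6468.4 N ÷ 0.0595 m² = 108712.605042… Pa.
6468.4 has 5 significant figures; 0.0595 has 3.
Division/multiplication keeps the fewest: 3 significant figures.
Rounded: 1.09 × 10⁵ Pa.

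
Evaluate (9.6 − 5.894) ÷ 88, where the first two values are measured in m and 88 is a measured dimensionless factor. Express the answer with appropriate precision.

9.6 m − 5.894 m = 3.706 m; the difference is limited to 1 decimal place (2 s.f.).
Carrying full precision, 3.706 ÷ 88 = 0.0421136363636… m; 88 has 2 s.f., so the result keeps min(2, 2) = 2 s.f.
Rounded to 2 significant figures: 0.042 m.

0.042 m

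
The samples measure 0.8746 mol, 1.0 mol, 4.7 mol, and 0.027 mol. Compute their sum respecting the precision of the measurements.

0.8746 mol + 1.0 mol + 4.7 mol + 0.027 mol = 6.6016 mol.
Addition/subtraction keeps the fewest decimal places: 0.8746 → 4 decimal places, 1.0 → 1 decimal place, 4.7 → 1 decimal place, 0.027 → 3 decimal places; limit is 1.
Rounded to 1 decimal place: 6.6 mol.

6.6 mol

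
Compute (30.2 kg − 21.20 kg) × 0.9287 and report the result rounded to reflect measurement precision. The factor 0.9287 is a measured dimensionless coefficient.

8.4 kg

30.2 kg − 21.20 kg = 9.00 kg; the difference is limited to 1 decimal place (2 s.f.).
Carrying full precision, 9.00 × 0.9287 = 8.3583 kg; 0.9287 has 4 s.f., so the result keeps min(2, 4) = 2 s.f.
Rounded to 2 significant figures: 8.4 kg.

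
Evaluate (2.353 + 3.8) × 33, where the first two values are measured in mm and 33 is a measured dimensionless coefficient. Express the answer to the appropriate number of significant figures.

2.353 mm + 3.8 mm = 6.153 mm; the sum is limited to 1 decimal place (2 s.f.).
Carrying full precision, 6.153 × 33 = 203.049 mm; 33 has 2 s.f., so the result keeps min(2, 2) = 2 s.f.
Rounded to 2 significant figures: 2.0 × 10^2 mm.

2.0 × 10^2 mm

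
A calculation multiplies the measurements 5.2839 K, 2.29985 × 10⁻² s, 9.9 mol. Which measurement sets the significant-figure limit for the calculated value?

5.2839 K → 5 s.f.; 2.29985 × 10⁻² s → 6 s.f.; 9.9 mol → 2 s.f.
The fewest is 2 significant figures, from 9.9 mol.

9.9 mol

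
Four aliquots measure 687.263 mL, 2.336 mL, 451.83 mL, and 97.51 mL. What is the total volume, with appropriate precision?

687.263 mL + 2.336 mL + 451.83 mL + 97.51 mL = 1238.939 mL.
Addition/subtraction keeps the fewest decimal places: 687.263 → 3 decimal places, 2.336 → 3 decimal places, 451.83 → 2 decimal places, 97.51 → 2 decimal places; limit is 2.
Rounded to 2 decimal places: 1.23894 × 10^3 mL.

1.23894 × 10^3 mL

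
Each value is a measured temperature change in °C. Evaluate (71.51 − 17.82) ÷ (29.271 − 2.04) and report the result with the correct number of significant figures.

1.972

71.51 − 17.82 = 53.69, limited to 2 d.p. → 4 s.f.; 29.271 − 2.04 = 27.231, limited to 2 d.p. → 4 s.f.
Carrying full precision, 53.69 ÷ 27.231 = 1.97164995777…; keep min(4, 4) = 4 s.f.
Rounded to 4 significant figures: 1.972.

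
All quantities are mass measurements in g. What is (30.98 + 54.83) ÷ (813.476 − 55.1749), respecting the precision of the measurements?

0.1132

30.98 + 54.83 = 85.81, limited to 2 d.p. → 4 s.f.; 813.476 − 55.1749 = 758.3011, limited to 3 d.p. → 6 s.f.
Carrying full precision, 85.81 ÷ 758.3011 = 0.113160853914…; keep min(4, 6) = 4 s.f.
Rounded to 4 significant figures: 0.1132.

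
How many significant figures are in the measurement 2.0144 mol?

5

2.0144: zeros between nonzero digits are significant.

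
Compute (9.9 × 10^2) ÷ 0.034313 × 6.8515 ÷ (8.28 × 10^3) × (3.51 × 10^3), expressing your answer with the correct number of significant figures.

8.4 × 10^4

(9.9 × 10^2) ÷ 0.034313 × 6.8515 ÷ (8.28 × 10^3) × (3.51 × 10^3) = 83799.0212228…
Multiplication/division keeps the fewest significant figures: 9.9 × 10^2 → 2 s.f., 0.034313 → 5 s.f., 6.8515 → 5 s.f., 8.28 × 10^3 → 3 s.f., 3.51 × 10^3 → 3 s.f.; limit is 2.
Rounded to 2 significant figures: 8.4 × 10^4.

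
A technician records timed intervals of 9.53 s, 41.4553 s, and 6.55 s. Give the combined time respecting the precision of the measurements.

57.54 s

9.53 s + 41.4553 s + 6.55 s = 57.5353 s.
Addition/subtraction keeps the fewest decimal places: 9.53 → 2 decimal places, 41.4553 → 4 decimal places, 6.55 → 2 decimal places; limit is 2.
Rounded to 2 decimal places: 57.54 s.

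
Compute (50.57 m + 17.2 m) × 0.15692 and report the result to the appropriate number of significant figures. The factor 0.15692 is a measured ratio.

10.6 m

50.57 m + 17.2 m = 67.77 m; the sum is limited to 1 decimal place (3 s.f.).
Carrying full precision, 67.77 × 0.15692 = 10.6344684 m; 0.15692 has 5 s.f., so the result keeps min(3, 5) = 3 s.f.
Rounded to 3 significant figures: 10.6 m.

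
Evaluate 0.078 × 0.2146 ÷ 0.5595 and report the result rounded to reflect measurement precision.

0.030

0.078 × 0.2146 ÷ 0.5595 = 0.0299174262735…
Multiplication/division keeps the fewest significant figures: 0.078 → 2 s.f., 0.2146 → 4 s.f., 0.5595 → 4 s.f.; limit is 2.
Rounded to 2 significant figures: 0.030.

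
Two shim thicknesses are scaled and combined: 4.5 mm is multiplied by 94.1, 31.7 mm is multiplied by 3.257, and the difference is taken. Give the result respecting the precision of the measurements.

4.5 × 94.1 = 423.45 → 4.2 × 10^2 mm (2 s.f., last digit at the 10^1 place).
31.7 × 3.257 = 103.2469 → 103 mm (3 s.f., last digit at the 10^0 place).
Difference: 320.2031 mm; keep the coarser place, 10^1.
Result: 3.2 × 10^2 mm.

3.2 × 10^2 mm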